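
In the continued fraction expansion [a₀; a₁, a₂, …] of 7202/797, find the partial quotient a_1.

27

Run the Euclidean algorithm, recording each quotient:
7202 = 9·797 + 29, so a_0 = 9
797 = 27·29 + 14, so a_1 = 27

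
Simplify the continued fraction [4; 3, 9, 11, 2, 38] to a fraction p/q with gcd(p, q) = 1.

a_0 = 4: 4/1
a_1 = 3: 13/3
a_2 = 9: 121/28
a_3 = 11: 1344/311
a_4 = 2: 2809/650
a_5 = 38: 108086/25011

108086/25011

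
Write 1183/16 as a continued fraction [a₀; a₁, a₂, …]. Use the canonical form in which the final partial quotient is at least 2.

1183 ÷ 16 → quotient 73, remainder 15
16 ÷ 15 → quotient 1, remainder 1
15 ÷ 1 → quotient 15, remainder 0

[73; 1, 15]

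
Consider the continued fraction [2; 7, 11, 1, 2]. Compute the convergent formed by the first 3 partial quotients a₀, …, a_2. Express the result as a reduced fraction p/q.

Work from the innermost term outward:
Start with 11.
7 + 1/(11/1) = 7 + 1/11 = 78/11
2 + 1/(78/11) = 2 + 11/78 = 167/78

167/78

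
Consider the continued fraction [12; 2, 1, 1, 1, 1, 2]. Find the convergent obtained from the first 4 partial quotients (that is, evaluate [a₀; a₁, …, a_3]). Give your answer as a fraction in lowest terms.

62/5

Use the convergent recurrence hₖ = aₖ·hₖ₋₁ + hₖ₋₂ (and likewise for the denominators kₖ):
a_0 = 12: 12/1
a_1 = 2: 25/2
a_2 = 1: 37/3
a_3 = 1: 62/5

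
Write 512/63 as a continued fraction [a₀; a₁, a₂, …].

⌊512/63⌋ = 8, remainder 8
⌊63/8⌋ = 7, remainder 7
⌊8/7⌋ = 1, remainder 1
⌊7/1⌋ = 7, remainder 0

[8; 7, 1, 7]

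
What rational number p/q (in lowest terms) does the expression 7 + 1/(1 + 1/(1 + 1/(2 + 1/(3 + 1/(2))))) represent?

296/39

Use the convergent recurrence hₖ = aₖ·hₖ₋₁ + hₖ₋₂ (and likewise for the denominators kₖ):
a_0 = 7: 7/1
a_1 = 1: 8/1
a_2 = 1: 15/2
a_3 = 2: 38/5
a_4 = 3: 129/17
a_5 = 2: 296/39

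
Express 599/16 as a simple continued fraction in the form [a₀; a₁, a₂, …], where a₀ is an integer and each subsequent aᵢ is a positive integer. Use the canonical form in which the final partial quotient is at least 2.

599 ÷ 16 → quotient 37, remainder 7
16 ÷ 7 → quotient 2, remainder 2
7 ÷ 2 → quotient 3, remainder 1
2 ÷ 1 → quotient 2, remainder 0

[37; 2, 3, 2]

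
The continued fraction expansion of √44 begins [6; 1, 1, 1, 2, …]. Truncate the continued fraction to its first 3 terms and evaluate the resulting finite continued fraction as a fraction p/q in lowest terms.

Starting at the tail and folding back:
Start with 1.
1 + 1/(1/1) = 1 + 1/1 = 2/1
6 + 1/(2/1) = 6 + 1/2 = 13/2

13/2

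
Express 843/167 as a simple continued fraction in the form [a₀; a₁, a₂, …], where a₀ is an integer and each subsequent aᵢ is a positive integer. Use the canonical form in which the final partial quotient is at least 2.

⌊843/167⌋ = 5, remainder 8
⌊167/8⌋ = 20, remainder 7
⌊8/7⌋ = 1, remainder 1
⌊7/1⌋ = 7, remainder 0

[5; 20, 1, 7]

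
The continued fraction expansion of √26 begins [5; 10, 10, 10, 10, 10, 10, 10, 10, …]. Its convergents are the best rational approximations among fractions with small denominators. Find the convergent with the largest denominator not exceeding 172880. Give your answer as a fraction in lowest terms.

530451/104030

List convergents until the denominator exceeds the bound:
a_0 = 5: 5/1  (≤ bound)
a_1 = 10: 51/10  (≤ bound)
a_2 = 10: 515/101  (≤ bound)
a_3 = 10: 5201/1020  (≤ bound)
a_4 = 10: 52525/10301  (≤ bound)
a_5 = 10: 530451/104030  (≤ bound)
a_6 = 10: 5357035/1050601  (> 172880, stop)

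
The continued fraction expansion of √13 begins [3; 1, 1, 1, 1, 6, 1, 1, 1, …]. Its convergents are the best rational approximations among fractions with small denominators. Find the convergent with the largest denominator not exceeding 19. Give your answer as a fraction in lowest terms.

18/5

a_0 = 3: 3/1  (≤ bound)
a_1 = 1: 4/1  (≤ bound)
a_2 = 1: 7/2  (≤ bound)
a_3 = 1: 11/3  (≤ bound)
a_4 = 1: 18/5  (≤ bound)
a_5 = 6: 119/33  (> 19, stop)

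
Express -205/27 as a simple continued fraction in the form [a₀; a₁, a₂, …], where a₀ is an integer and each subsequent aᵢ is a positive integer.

Apply division with remainder until the remainder is 0:
-205 = -8·27 + 11, so a_0 = -8
27 = 2·11 + 5, so a_1 = 2
11 = 2·5 + 1, so a_2 = 2
5 = 5·1 + 0, so a_3 = 5

[-8; 2, 2, 5]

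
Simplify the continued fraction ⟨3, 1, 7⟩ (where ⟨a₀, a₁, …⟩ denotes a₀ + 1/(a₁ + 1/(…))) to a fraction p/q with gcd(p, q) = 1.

Compute successive convergents:
a_0 = 3: 3/1
a_1 = 1: 4/1
a_2 = 7: 31/8

31/8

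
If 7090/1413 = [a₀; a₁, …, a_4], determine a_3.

Repeatedly divide and take the remainder:
7090 ÷ 1413 → quotient 5, remainder 25
1413 ÷ 25 → quotient 56, remainder 13
25 ÷ 13 → quotient 1, remainder 12
13 ÷ 12 → quotient 1, remainder 1

1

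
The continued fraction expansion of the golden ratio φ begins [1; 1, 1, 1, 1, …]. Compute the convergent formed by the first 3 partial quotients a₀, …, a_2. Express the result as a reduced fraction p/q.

Start with 1.
1 + 1/(1/1) = 1 + 1/1 = 2/1
1 + 1/(2/1) = 1 + 1/2 = 3/2

3/2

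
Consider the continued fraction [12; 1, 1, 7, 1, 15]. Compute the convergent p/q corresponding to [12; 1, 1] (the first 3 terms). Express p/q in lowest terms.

25/2

a_0 = 12: 12/1
a_1 = 1: 13/1
a_2 = 1: 25/2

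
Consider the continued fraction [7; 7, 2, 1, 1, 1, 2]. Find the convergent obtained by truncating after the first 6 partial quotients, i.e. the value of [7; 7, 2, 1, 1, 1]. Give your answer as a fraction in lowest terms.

421/59

a_0 = 7: 7/1
a_1 = 7: 50/7
a_2 = 2: 107/15
a_3 = 1: 157/22
a_4 = 1: 264/37
a_5 = 1: 421/59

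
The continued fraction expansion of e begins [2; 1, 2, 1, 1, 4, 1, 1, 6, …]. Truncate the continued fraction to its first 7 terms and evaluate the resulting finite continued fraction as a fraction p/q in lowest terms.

106/39

Start with 1.
4 + 1/(1/1) = 4 + 1/1 = 5/1
1 + 1/(5/1) = 1 + 1/5 = 6/5
1 + 1/(6/5) = 1 + 5/6 = 11/6
2 + 1/(11/6) = 2 + 6/11 = 28/11
1 + 1/(28/11) = 1 + 11/28 = 39/28
2 + 1/(39/28) = 2 + 28/39 = 106/39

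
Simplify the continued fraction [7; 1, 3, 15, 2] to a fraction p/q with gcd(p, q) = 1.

977/126

a_0 = 7: 7/1
a_1 = 1: 8/1
a_2 = 3: 31/4
a_3 = 15: 473/61
a_4 = 2: 977/126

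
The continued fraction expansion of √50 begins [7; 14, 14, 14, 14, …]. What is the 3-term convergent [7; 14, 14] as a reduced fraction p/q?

Work from the innermost term outward:
Start with 14.
14 + 1/(14/1) = 14 + 1/14 = 197/14
7 + 1/(197/14) = 7 + 14/197 = 1393/197

1393/197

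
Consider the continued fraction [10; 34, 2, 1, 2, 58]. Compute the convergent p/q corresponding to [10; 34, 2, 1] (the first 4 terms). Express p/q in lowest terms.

Compute successive convergents:
a_0 = 10: 10/1
a_1 = 34: 341/34
a_2 = 2: 692/69
a_3 = 1: 1033/103

1033/103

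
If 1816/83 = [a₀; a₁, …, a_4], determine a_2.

7

Run the Euclidean algorithm, recording each quotient:
⌊1816/83⌋ = 21, remainder 73
⌊83/73⌋ = 1, remainder 10
⌊73/10⌋ = 7, remainder 3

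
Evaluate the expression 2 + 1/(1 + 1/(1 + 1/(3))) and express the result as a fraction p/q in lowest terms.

Start with 3.
1 + 1/(3/1) = 1 + 1/3 = 4/3
1 + 1/(4/3) = 1 + 3/4 = 7/4
2 + 1/(7/4) = 2 + 4/7 = 18/7

18/7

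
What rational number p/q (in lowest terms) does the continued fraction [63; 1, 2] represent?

a_0 = 63: 63/1
a_1 = 1: 64/1
a_2 = 2: 191/3

191/3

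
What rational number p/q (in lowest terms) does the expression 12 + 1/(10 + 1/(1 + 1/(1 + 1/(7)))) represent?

Start with 7.
1 + 1/(7/1) = 1 + 1/7 = 8/7
1 + 1/(8/7) = 1 + 7/8 = 15/8
10 + 1/(15/8) = 10 + 8/15 = 158/15
12 + 1/(158/15) = 12 + 15/158 = 1911/158

1911/158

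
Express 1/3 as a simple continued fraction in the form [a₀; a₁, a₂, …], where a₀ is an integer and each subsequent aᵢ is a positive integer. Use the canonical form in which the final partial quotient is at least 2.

1 ÷ 3 → quotient 0, remainder 1
3 ÷ 1 → quotient 3, remainder 0

[0; 3]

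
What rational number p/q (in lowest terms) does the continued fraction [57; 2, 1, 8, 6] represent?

Collapse the nested fraction from the inside out:
Start with 6.
8 + 1/(6/1) = 8 + 1/6 = 49/6
1 + 1/(49/6) = 1 + 6/49 = 55/49
2 + 1/(55/49) = 2 + 49/55 = 159/55
57 + 1/(159/55) = 57 + 55/159 = 9118/159

9118/159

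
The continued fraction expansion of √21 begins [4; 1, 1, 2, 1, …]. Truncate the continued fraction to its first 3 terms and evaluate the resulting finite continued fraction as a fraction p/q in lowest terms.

9/2

a_0 = 4: 4/1
a_1 = 1: 5/1
a_2 = 1: 9/2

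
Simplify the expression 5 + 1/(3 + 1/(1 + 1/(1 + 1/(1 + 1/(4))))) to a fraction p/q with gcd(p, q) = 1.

Build up convergents one term at a time:
a_0 = 5: 5/1
a_1 = 3: 16/3
a_2 = 1: 21/4
a_3 = 1: 37/7
a_4 = 1: 58/11
a_5 = 4: 269/51

269/51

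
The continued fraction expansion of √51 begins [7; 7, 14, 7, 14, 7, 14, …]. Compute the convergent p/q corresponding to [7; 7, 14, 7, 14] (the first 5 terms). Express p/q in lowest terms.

70693/9899

a_0 = 7: 7/1
a_1 = 7: 50/7
a_2 = 14: 707/99
a_3 = 7: 4999/700
a_4 = 14: 70693/9899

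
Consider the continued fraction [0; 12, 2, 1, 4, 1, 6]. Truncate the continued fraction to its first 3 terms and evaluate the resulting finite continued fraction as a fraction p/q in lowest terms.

2/25

a_0 = 0: 0/1
a_1 = 12: 1/12
a_2 = 2: 2/25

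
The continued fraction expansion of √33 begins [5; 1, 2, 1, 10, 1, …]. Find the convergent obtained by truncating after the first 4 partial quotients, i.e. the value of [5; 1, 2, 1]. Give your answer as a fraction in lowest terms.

Use the convergent recurrence hₖ = aₖ·hₖ₋₁ + hₖ₋₂ (and likewise for the denominators kₖ):
a_0 = 5: 5/1
a_1 = 1: 6/1
a_2 = 2: 17/3
a_3 = 1: 23/4

23/4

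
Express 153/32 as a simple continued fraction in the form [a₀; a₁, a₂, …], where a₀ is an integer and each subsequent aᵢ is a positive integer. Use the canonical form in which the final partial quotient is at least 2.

153 = 4·32 + 25, so a_0 = 4
32 = 1·25 + 7, so a_1 = 1
25 = 3·7 + 4, so a_2 = 3
7 = 1·4 + 3, so a_3 = 1
4 = 1·3 + 1, so a_4 = 1
3 = 3·1 + 0, so a_5 = 3

[4; 1, 3, 1, 1, 3]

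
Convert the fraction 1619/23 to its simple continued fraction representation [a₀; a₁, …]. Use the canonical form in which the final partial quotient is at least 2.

1619 ÷ 23 → quotient 70, remainder 9
23 ÷ 9 → quotient 2, remainder 5
9 ÷ 5 → quotient 1, remainder 4
5 ÷ 4 → quotient 1, remainder 1
4 ÷ 1 → quotient 4, remainder 0

[70; 2, 1, 1, 4]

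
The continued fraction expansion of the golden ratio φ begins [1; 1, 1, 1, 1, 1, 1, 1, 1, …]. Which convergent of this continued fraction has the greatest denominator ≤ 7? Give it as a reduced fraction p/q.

8/5

List convergents until the denominator exceeds the bound:
a_0 = 1: 1/1  (≤ bound)
a_1 = 1: 2/1  (≤ bound)
a_2 = 1: 3/2  (≤ bound)
a_3 = 1: 5/3  (≤ bound)
a_4 = 1: 8/5  (≤ bound)
a_5 = 1: 13/8  (> 7, stop)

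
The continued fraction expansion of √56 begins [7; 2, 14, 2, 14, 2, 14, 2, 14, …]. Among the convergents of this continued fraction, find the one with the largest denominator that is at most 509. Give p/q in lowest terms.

449/60

a_0 = 7: 7/1  (≤ bound)
a_1 = 2: 15/2  (≤ bound)
a_2 = 14: 217/29  (≤ bound)
a_3 = 2: 449/60  (≤ bound)
a_4 = 14: 6503/869  (> 509, stop)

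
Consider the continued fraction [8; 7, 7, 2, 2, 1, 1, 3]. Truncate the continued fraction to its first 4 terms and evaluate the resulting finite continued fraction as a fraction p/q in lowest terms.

871/107

a_0 = 8: 8/1
a_1 = 7: 57/7
a_2 = 7: 407/50
a_3 = 2: 871/107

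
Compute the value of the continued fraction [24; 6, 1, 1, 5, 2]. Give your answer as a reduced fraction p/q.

3792/157

Compute successive convergents:
a_0 = 24: 24/1
a_1 = 6: 145/6
a_2 = 1: 169/7
a_3 = 1: 314/13
a_4 = 5: 1739/72
a_5 = 2: 3792/157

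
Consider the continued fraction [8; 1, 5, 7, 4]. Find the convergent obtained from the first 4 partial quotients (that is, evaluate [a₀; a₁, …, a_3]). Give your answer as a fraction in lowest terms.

Start with 7.
5 + 1/(7/1) = 5 + 1/7 = 36/7
1 + 1/(36/7) = 1 + 7/36 = 43/36
8 + 1/(43/36) = 8 + 36/43 = 380/43

380/43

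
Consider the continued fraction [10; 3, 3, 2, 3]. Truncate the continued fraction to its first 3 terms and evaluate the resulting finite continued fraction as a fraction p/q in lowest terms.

Start with 3.
3 + 1/(3/1) = 3 + 1/3 = 10/3
10 + 1/(10/3) = 10 + 3/10 = 103/10

103/10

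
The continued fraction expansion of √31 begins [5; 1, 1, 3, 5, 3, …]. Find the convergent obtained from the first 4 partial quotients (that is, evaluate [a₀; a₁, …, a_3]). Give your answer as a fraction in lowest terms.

a_0 = 5: 5/1
a_1 = 1: 6/1
a_2 = 1: 11/2
a_3 = 3: 39/7

39/7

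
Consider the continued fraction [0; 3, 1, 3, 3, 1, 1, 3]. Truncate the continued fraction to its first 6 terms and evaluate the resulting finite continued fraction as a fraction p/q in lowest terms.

17/64

a_0 = 0: 0/1
a_1 = 3: 1/3
a_2 = 1: 1/4
a_3 = 3: 4/15
a_4 = 3: 13/49
a_5 = 1: 17/64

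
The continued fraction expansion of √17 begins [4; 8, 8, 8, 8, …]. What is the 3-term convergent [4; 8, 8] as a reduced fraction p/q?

Collapse the nested fraction from the inside out:
Start with 8.
8 + 1/(8/1) = 8 + 1/8 = 65/8
4 + 1/(65/8) = 4 + 8/65 = 268/65

268/65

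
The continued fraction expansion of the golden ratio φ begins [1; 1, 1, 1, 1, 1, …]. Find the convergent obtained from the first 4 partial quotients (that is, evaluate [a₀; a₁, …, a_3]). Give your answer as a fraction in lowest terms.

5/3

a_0 = 1: 1/1
a_1 = 1: 2/1
a_2 = 1: 3/2
a_3 = 1: 5/3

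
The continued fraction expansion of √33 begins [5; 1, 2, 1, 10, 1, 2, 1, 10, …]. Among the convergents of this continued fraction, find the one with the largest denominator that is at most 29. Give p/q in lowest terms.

a_0 = 5: 5/1  (≤ bound)
a_1 = 1: 6/1  (≤ bound)
a_2 = 2: 17/3  (≤ bound)
a_3 = 1: 23/4  (≤ bound)
a_4 = 10: 247/43  (> 29, stop)

23/4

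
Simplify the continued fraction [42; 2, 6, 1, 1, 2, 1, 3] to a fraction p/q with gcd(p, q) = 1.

Starting at the tail and folding back:
Start with 3.
1 + 1/(3/1) = 1 + 1/3 = 4/3
2 + 1/(4/3) = 2 + 3/4 = 11/4
1 + 1/(11/4) = 1 + 4/11 = 15/11
1 + 1/(15/11) = 1 + 11/15 = 26/15
6 + 1/(26/15) = 6 + 15/26 = 171/26
2 + 1/(171/26) = 2 + 26/171 = 368/171
42 + 1/(368/171) = 42 + 171/368 = 15627/368

15627/368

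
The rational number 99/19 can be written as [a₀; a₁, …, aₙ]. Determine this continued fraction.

[5; 4, 1, 3]

99 ÷ 19 → quotient 5, remainder 4
19 ÷ 4 → quotient 4, remainder 3
4 ÷ 3 → quotient 1, remainder 1
3 ÷ 1 → quotient 3, remainder 0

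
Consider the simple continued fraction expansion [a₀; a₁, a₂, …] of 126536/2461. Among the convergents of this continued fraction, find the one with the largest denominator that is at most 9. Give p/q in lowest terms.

List convergents until the denominator exceeds the bound:
a_0 = 51: 51/1  (≤ bound)
a_1 = 2: 103/2  (≤ bound)
a_2 = 2: 257/5  (≤ bound)
a_3 = 2: 617/12  (> 9, stop)

257/5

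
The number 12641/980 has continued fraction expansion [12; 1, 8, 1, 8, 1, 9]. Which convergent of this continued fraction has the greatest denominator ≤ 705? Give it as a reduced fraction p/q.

a_0 = 12: 12/1  (≤ bound)
a_1 = 1: 13/1  (≤ bound)
a_2 = 8: 116/9  (≤ bound)
a_3 = 1: 129/10  (≤ bound)
a_4 = 8: 1148/89  (≤ bound)
a_5 = 1: 1277/99  (≤ bound)
a_6 = 9: 12641/980  (> 705, stop)

1277/99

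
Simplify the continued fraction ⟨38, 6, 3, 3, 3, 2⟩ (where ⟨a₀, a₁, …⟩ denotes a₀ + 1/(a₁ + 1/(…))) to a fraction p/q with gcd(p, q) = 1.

18278/479

Start with 2.
3 + 1/(2/1) = 3 + 1/2 = 7/2
3 + 1/(7/2) = 3 + 2/7 = 23/7
3 + 1/(23/7) = 3 + 7/23 = 76/23
6 + 1/(76/23) = 6 + 23/76 = 479/76
38 + 1/(479/76) = 38 + 76/479 = 18278/479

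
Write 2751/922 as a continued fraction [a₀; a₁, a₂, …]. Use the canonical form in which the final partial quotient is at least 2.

[2; 1, 60, 2, 7]

Repeatedly divide and take the remainder:
2751 ÷ 922 → quotient 2, remainder 907
922 ÷ 907 → quotient 1, remainder 15
907 ÷ 15 → quotient 60, remainder 7
15 ÷ 7 → quotient 2, remainder 1
7 ÷ 1 → quotient 7, remainder 0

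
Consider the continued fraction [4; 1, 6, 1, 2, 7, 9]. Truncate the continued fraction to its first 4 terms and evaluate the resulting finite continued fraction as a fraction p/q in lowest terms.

Starting at the tail and folding back:
Start with 1.
6 + 1/(1/1) = 6 + 1/1 = 7/1
1 + 1/(7/1) = 1 + 1/7 = 8/7
4 + 1/(8/7) = 4 + 7/8 = 39/8

39/8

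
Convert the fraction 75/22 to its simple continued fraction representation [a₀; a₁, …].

[3; 2, 2, 4]

⌊75/22⌋ = 3, remainder 9
⌊22/9⌋ = 2, remainder 4
⌊9/4⌋ = 2, remainder 1
⌊4/1⌋ = 4, remainder 0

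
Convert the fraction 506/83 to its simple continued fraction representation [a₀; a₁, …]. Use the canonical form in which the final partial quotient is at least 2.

506 = 6·83 + 8, so a_0 = 6
83 = 10·8 + 3, so a_1 = 10
8 = 2·3 + 2, so a_2 = 2
3 = 1·2 + 1, so a_3 = 1
2 = 2·1 + 0, so a_4 = 2

[6; 10, 2, 1, 2]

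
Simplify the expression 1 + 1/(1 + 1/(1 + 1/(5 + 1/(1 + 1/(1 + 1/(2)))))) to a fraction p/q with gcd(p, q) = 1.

Starting at the tail and folding back:
Start with 2.
1 + 1/(2/1) = 1 + 1/2 = 3/2
1 + 1/(3/2) = 1 + 2/3 = 5/3
5 + 1/(5/3) = 5 + 3/5 = 28/5
1 + 1/(28/5) = 1 + 5/28 = 33/28
1 + 1/(33/28) = 1 + 28/33 = 61/33
1 + 1/(61/33) = 1 + 33/61 = 94/61

94/61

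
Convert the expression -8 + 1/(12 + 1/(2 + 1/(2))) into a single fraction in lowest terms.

Build up convergents one term at a time:
a_0 = -8: -8/1
a_1 = 12: -95/12
a_2 = 2: -198/25
a_3 = 2: -491/62

-491/62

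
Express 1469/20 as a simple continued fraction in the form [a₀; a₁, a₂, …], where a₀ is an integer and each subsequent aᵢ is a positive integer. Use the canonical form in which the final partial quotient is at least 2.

[73; 2, 4, 2]

Run the Euclidean algorithm, recording each quotient:
1469 ÷ 20 → quotient 73, remainder 9
20 ÷ 9 → quotient 2, remainder 2
9 ÷ 2 → quotient 4, remainder 1
2 ÷ 1 → quotient 2, remainder 0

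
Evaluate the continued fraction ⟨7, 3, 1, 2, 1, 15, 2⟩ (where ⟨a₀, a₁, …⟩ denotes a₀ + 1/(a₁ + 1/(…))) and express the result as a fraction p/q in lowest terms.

Build up convergents one term at a time:
a_0 = 7: 7/1
a_1 = 3: 22/3
a_2 = 1: 29/4
a_3 = 2: 80/11
a_4 = 1: 109/15
a_5 = 15: 1715/236
a_6 = 2: 3539/487

3539/487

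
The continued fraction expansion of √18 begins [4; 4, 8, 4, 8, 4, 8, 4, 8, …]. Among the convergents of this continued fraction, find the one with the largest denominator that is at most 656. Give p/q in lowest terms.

577/136

a_0 = 4: 4/1  (≤ bound)
a_1 = 4: 17/4  (≤ bound)
a_2 = 8: 140/33  (≤ bound)
a_3 = 4: 577/136  (≤ bound)
a_4 = 8: 4756/1121  (> 656, stop)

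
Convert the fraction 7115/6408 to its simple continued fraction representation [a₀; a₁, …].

Apply division with remainder until the remainder is 0:
7115 = 1·6408 + 707, so a_0 = 1
6408 = 9·707 + 45, so a_1 = 9
707 = 15·45 + 32, so a_2 = 15
45 = 1·32 + 13, so a_3 = 1
32 = 2·13 + 6, so a_4 = 2
13 = 2·6 + 1, so a_5 = 2
6 = 6·1 + 0, so a_6 = 6

[1; 9, 15, 1, 2, 2, 6]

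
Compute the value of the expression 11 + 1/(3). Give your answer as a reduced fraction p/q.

34/3

a_0 = 11: 11/1
a_1 = 3: 34/3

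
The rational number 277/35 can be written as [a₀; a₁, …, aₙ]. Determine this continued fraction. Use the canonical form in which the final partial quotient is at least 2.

[7; 1, 10, 1, 2]

Apply division with remainder until the remainder is 0:
277 ÷ 35 → quotient 7, remainder 32
35 ÷ 32 → quotient 1, remainder 3
32 ÷ 3 → quotient 10, remainder 2
3 ÷ 2 → quotient 1, remainder 1
2 ÷ 1 → quotient 2, remainder 0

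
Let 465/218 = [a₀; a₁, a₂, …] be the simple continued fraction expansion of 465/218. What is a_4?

Apply division with remainder until the remainder is 0:
⌊465/218⌋ = 2, remainder 29
⌊218/29⌋ = 7, remainder 15
⌊29/15⌋ = 1, remainder 14
⌊15/14⌋ = 1, remainder 1
⌊14/1⌋ = 14, remainder 0

14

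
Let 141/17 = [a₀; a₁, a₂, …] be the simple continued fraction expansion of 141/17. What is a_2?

2

141 = 8·17 + 5, so a_0 = 8
17 = 3·5 + 2, so a_1 = 3
5 = 2·2 + 1, so a_2 = 2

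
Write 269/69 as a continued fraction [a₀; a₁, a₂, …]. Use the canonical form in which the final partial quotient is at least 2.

[3; 1, 8, 1, 6]

Apply division with remainder until the remainder is 0:
⌊269/69⌋ = 3, remainder 62
⌊69/62⌋ = 1, remainder 7
⌊62/7⌋ = 8, remainder 6
⌊7/6⌋ = 1, remainder 1
⌊6/1⌋ = 6, remainder 0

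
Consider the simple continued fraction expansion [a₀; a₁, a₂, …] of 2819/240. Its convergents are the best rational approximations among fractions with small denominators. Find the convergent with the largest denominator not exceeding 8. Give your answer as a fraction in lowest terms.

47/4

a_0 = 11: 11/1  (≤ bound)
a_1 = 1: 12/1  (≤ bound)
a_2 = 2: 35/3  (≤ bound)
a_3 = 1: 47/4  (≤ bound)
a_4 = 14: 693/59  (> 8, stop)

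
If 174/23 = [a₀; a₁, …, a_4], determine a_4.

3

Run the Euclidean algorithm, recording each quotient:
174 ÷ 23 → quotient 7, remainder 13
23 ÷ 13 → quotient 1, remainder 10
13 ÷ 10 → quotient 1, remainder 3
10 ÷ 3 → quotient 3, remainder 1
3 ÷ 1 → quotient 3, remainder 0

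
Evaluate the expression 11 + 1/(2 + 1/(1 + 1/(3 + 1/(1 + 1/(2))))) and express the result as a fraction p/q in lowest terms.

Work from the innermost term outward:
Start with 2.
1 + 1/(2/1) = 1 + 1/2 = 3/2
3 + 1/(3/2) = 3 + 2/3 = 11/3
1 + 1/(11/3) = 1 + 3/11 = 14/11
2 + 1/(14/11) = 2 + 11/14 = 39/14
11 + 1/(39/14) = 11 + 14/39 = 443/39

443/39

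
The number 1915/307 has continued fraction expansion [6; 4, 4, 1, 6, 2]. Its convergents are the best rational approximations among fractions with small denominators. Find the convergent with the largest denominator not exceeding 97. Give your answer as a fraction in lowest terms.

131/21

List convergents until the denominator exceeds the bound:
a_0 = 6: 6/1  (≤ bound)
a_1 = 4: 25/4  (≤ bound)
a_2 = 4: 106/17  (≤ bound)
a_3 = 1: 131/21  (≤ bound)
a_4 = 6: 892/143  (> 97, stop)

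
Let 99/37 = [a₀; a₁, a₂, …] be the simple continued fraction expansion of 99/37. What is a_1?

1

Repeatedly divide and take the remainder:
99 = 2·37 + 25, so a_0 = 2
37 = 1·25 + 12, so a_1 = 1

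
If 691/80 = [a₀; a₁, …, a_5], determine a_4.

3

Apply division with remainder until the remainder is 0:
691 = 8·80 + 51, so a_0 = 8
80 = 1·51 + 29, so a_1 = 1
51 = 1·29 + 22, so a_2 = 1
29 = 1·22 + 7, so a_3 = 1
22 = 3·7 + 1, so a_4 = 3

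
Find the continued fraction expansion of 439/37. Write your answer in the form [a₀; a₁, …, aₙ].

[11; 1, 6, 2, 2]

Repeatedly divide and take the remainder:
439 = 11·37 + 32, so a_0 = 11
37 = 1·32 + 5, so a_1 = 1
32 = 6·5 + 2, so a_2 = 6
5 = 2·2 + 1, so a_3 = 2
2 = 2·1 + 0, so a_4 = 2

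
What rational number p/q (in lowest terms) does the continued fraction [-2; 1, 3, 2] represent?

-11/9

Build up convergents one term at a time:
a_0 = -2: -2/1
a_1 = 1: -1/1
a_2 = 3: -5/4
a_3 = 2: -11/9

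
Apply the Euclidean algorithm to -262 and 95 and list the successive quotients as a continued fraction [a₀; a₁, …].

-262 = -3·95 + 23, so a_0 = -3
95 = 4·23 + 3, so a_1 = 4
23 = 7·3 + 2, so a_2 = 7
3 = 1·2 + 1, so a_3 = 1
2 = 2·1 + 0, so a_4 = 2

[-3; 4, 7, 1, 2]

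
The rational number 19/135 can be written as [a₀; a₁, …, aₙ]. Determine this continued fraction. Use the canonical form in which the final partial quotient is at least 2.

19 ÷ 135 → quotient 0, remainder 19
135 ÷ 19 → quotient 7, remainder 2
19 ÷ 2 → quotient 9, remainder 1
2 ÷ 1 → quotient 2, remainder 0

[0; 7, 9, 2]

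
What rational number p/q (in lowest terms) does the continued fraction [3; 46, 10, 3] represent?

Use the convergent recurrence hₖ = aₖ·hₖ₋₁ + hₖ₋₂ (and likewise for the denominators kₖ):
a_0 = 3: 3/1
a_1 = 46: 139/46
a_2 = 10: 1393/461
a_3 = 3: 4318/1429

4318/1429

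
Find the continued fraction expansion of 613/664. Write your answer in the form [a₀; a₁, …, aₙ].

Apply division with remainder until the remainder is 0:
613 = 0·664 + 613, so a_0 = 0
664 = 1·613 + 51, so a_1 = 1
613 = 12·51 + 1, so a_2 = 12
51 = 51·1 + 0, so a_3 = 51

[0; 1, 12, 51]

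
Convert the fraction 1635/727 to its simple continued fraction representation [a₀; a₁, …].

1635 ÷ 727 → quotient 2, remainder 181
727 ÷ 181 → quotient 4, remainder 3
181 ÷ 3 → quotient 60, remainder 1
3 ÷ 1 → quotient 3, remainder 0

[2; 4, 60, 3]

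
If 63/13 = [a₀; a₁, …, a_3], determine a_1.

1

⌊63/13⌋ = 4, remainder 11
⌊13/11⌋ = 1, remainder 2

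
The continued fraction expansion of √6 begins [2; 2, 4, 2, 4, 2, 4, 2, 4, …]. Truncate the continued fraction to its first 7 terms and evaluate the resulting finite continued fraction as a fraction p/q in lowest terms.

Start with 4.
2 + 1/(4/1) = 2 + 1/4 = 9/4
4 + 1/(9/4) = 4 + 4/9 = 40/9
2 + 1/(40/9) = 2 + 9/40 = 89/40
4 + 1/(89/40) = 4 + 40/89 = 396/89
2 + 1/(396/89) = 2 + 89/396 = 881/396
2 + 1/(881/396) = 2 + 396/881 = 2158/881

2158/881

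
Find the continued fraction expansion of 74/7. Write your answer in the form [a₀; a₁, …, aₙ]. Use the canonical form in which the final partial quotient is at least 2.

[10; 1, 1, 3]

74 = 10·7 + 4, so a_0 = 10
7 = 1·4 + 3, so a_1 = 1
4 = 1·3 + 1, so a_2 = 1
3 = 3·1 + 0, so a_3 = 3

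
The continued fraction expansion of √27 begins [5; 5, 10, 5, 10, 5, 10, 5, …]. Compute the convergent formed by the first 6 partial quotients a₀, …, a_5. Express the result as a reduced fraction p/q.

a_0 = 5: 5/1
a_1 = 5: 26/5
a_2 = 10: 265/51
a_3 = 5: 1351/260
a_4 = 10: 13775/2651
a_5 = 5: 70226/13515

70226/13515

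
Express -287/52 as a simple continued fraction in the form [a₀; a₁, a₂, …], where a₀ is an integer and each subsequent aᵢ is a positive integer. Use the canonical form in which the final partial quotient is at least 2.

[-6; 2, 12, 2]

Repeatedly divide and take the remainder:
-287 ÷ 52 → quotient -6, remainder 25
52 ÷ 25 → quotient 2, remainder 2
25 ÷ 2 → quotient 12, remainder 1
2 ÷ 1 → quotient 2, remainder 0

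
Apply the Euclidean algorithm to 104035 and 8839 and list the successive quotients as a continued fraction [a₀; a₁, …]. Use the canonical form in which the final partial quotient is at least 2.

104035 ÷ 8839 → quotient 11, remainder 6806
8839 ÷ 6806 → quotient 1, remainder 2033
6806 ÷ 2033 → quotient 3, remainder 707
2033 ÷ 707 → quotient 2, remainder 619
707 ÷ 619 → quotient 1, remainder 88
619 ÷ 88 → quotient 7, remainder 3
88 ÷ 3 → quotient 29, remainder 1
3 ÷ 1 → quotient 3, remainder 0

[11; 1, 3, 2, 1, 7, 29, 3]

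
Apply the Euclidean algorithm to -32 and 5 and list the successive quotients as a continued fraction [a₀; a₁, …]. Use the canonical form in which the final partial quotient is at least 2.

[-7; 1, 1, 2]

Run the Euclidean algorithm, recording each quotient:
-32 = -7·5 + 3, so a_0 = -7
5 = 1·3 + 2, so a_1 = 1
3 = 1·2 + 1, so a_2 = 1
2 = 2·1 + 0, so a_3 = 2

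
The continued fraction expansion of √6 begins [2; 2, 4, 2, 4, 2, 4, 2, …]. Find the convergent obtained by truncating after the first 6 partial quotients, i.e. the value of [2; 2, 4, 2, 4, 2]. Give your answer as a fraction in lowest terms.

485/198

Collapse the nested fraction from the inside out:
Start with 2.
4 + 1/(2/1) = 4 + 1/2 = 9/2
2 + 1/(9/2) = 2 + 2/9 = 20/9
4 + 1/(20/9) = 4 + 9/20 = 89/20
2 + 1/(89/20) = 2 + 20/89 = 198/89
2 + 1/(198/89) = 2 + 89/198 = 485/198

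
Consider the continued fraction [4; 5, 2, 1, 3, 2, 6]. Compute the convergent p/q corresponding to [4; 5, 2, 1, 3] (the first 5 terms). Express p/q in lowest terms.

247/59

Start with 3.
1 + 1/(3/1) = 1 + 1/3 = 4/3
2 + 1/(4/3) = 2 + 3/4 = 11/4
5 + 1/(11/4) = 5 + 4/11 = 59/11
4 + 1/(59/11) = 4 + 11/59 = 247/59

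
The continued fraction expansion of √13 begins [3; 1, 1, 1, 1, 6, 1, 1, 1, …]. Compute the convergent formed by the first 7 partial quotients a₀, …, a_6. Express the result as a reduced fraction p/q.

a_0 = 3: 3/1
a_1 = 1: 4/1
a_2 = 1: 7/2
a_3 = 1: 11/3
a_4 = 1: 18/5
a_5 = 6: 119/33
a_6 = 1: 137/38

137/38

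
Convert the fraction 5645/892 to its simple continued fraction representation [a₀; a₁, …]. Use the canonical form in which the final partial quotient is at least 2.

5645 ÷ 892 → quotient 6, remainder 293
892 ÷ 293 → quotient 3, remainder 13
293 ÷ 13 → quotient 22, remainder 7
13 ÷ 7 → quotient 1, remainder 6
7 ÷ 6 → quotient 1, remainder 1
6 ÷ 1 → quotient 6, remainder 0

[6; 3, 22, 1, 1, 6]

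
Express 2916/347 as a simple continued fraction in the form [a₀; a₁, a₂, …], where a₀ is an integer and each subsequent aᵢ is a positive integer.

[8; 2, 2, 11, 6]

Repeatedly divide and take the remainder:
2916 ÷ 347 → quotient 8, remainder 140
347 ÷ 140 → quotient 2, remainder 67
140 ÷ 67 → quotient 2, remainder 6
67 ÷ 6 → quotient 11, remainder 1
6 ÷ 1 → quotient 6, remainder 0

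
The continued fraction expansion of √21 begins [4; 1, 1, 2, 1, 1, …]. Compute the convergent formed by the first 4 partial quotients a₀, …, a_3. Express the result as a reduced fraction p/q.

23/5

a_0 = 4: 4/1
a_1 = 1: 5/1
a_2 = 1: 9/2
a_3 = 2: 23/5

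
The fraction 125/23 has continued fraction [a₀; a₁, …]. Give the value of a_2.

3

125 = 5·23 + 10, so a_0 = 5
23 = 2·10 + 3, so a_1 = 2
10 = 3·3 + 1, so a_2 = 3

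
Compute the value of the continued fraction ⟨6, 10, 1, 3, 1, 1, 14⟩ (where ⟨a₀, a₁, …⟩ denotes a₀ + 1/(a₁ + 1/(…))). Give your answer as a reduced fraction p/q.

Start with 14.
1 + 1/(14/1) = 1 + 1/14 = 15/14
1 + 1/(15/14) = 1 + 14/15 = 29/15
3 + 1/(29/15) = 3 + 15/29 = 102/29
1 + 1/(102/29) = 1 + 29/102 = 131/102
10 + 1/(131/102) = 10 + 102/131 = 1412/131
6 + 1/(1412/131) = 6 + 131/1412 = 8603/1412

8603/1412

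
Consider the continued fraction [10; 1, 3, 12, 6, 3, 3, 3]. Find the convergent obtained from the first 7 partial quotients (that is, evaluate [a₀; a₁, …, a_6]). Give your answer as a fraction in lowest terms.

a_0 = 10: 10/1
a_1 = 1: 11/1
a_2 = 3: 43/4
a_3 = 12: 527/49
a_4 = 6: 3205/298
a_5 = 3: 10142/943
a_6 = 3: 33631/3127

33631/3127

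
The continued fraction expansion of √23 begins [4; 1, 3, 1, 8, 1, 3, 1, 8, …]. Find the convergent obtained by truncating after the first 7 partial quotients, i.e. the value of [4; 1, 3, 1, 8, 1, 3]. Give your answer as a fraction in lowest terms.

a_0 = 4: 4/1
a_1 = 1: 5/1
a_2 = 3: 19/4
a_3 = 1: 24/5
a_4 = 8: 211/44
a_5 = 1: 235/49
a_6 = 3: 916/191

916/191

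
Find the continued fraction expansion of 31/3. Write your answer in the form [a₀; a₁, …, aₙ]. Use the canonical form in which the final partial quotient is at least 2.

[10; 3]

⌊31/3⌋ = 10, remainder 1
⌊3/1⌋ = 3, remainder 0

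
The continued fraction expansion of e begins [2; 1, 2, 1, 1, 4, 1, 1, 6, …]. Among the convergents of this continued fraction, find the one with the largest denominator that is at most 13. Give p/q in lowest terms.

19/7

a_0 = 2: 2/1  (≤ bound)
a_1 = 1: 3/1  (≤ bound)
a_2 = 2: 8/3  (≤ bound)
a_3 = 1: 11/4  (≤ bound)
a_4 = 1: 19/7  (≤ bound)
a_5 = 4: 87/32  (> 13, stop)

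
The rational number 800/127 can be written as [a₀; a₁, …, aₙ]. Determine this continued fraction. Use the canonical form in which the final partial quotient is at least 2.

[6; 3, 2, 1, 12]

Run the Euclidean algorithm, recording each quotient:
800 ÷ 127 → quotient 6, remainder 38
127 ÷ 38 → quotient 3, remainder 13
38 ÷ 13 → quotient 2, remainder 12
13 ÷ 12 → quotient 1, remainder 1
12 ÷ 1 → quotient 12, remainder 0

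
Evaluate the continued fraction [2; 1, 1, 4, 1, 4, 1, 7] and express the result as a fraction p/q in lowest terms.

Collapse the nested fraction from the inside out:
Start with 7.
1 + 1/(7/1) = 1 + 1/7 = 8/7
4 + 1/(8/7) = 4 + 7/8 = 39/8
1 + 1/(39/8) = 1 + 8/39 = 47/39
4 + 1/(47/39) = 4 + 39/47 = 227/47
1 + 1/(227/47) = 1 + 47/227 = 274/227
1 + 1/(274/227) = 1 + 227/274 = 501/274
2 + 1/(501/274) = 2 + 274/501 = 1276/501

1276/501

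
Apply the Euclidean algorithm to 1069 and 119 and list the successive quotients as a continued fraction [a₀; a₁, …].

[8; 1, 58, 2]

Apply division with remainder until the remainder is 0:
⌊1069/119⌋ = 8, remainder 117
⌊119/117⌋ = 1, remainder 2
⌊117/2⌋ = 58, remainder 1
⌊2/1⌋ = 2, remainder 0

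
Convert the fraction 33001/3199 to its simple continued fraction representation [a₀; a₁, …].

Repeatedly divide and take the remainder:
33001 = 10·3199 + 1011, so a_0 = 10
3199 = 3·1011 + 166, so a_1 = 3
1011 = 6·166 + 15, so a_2 = 6
166 = 11·15 + 1, so a_3 = 11
15 = 15·1 + 0, so a_4 = 15

[10; 3, 6, 11, 15]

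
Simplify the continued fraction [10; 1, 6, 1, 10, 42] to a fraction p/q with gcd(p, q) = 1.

Start with 42.
10 + 1/(42/1) = 10 + 1/42 = 421/42
1 + 1/(421/42) = 1 + 42/421 = 463/421
6 + 1/(463/421) = 6 + 421/463 = 3199/463
1 + 1/(3199/463) = 1 + 463/3199 = 3662/3199
10 + 1/(3662/3199) = 10 + 3199/3662 = 39819/3662

39819/3662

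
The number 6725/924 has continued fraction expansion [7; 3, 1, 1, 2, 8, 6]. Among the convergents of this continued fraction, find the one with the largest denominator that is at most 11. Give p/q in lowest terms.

List convergents until the denominator exceeds the bound:
a_0 = 7: 7/1  (≤ bound)
a_1 = 3: 22/3  (≤ bound)
a_2 = 1: 29/4  (≤ bound)
a_3 = 1: 51/7  (≤ bound)
a_4 = 2: 131/18  (> 11, stop)

51/7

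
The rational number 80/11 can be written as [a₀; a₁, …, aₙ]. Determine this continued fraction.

[7; 3, 1, 2]

Run the Euclidean algorithm, recording each quotient:
80 = 7·11 + 3, so a_0 = 7
11 = 3·3 + 2, so a_1 = 3
3 = 1·2 + 1, so a_2 = 1
2 = 2·1 + 0, so a_3 = 2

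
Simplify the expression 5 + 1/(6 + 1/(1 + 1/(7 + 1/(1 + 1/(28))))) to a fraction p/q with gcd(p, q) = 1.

9215/1791

Collapse the nested fraction from the inside out:
Start with 28.
1 + 1/(28/1) = 1 + 1/28 = 29/28
7 + 1/(29/28) = 7 + 28/29 = 231/29
1 + 1/(231/29) = 1 + 29/231 = 260/231
6 + 1/(260/231) = 6 + 231/260 = 1791/260
5 + 1/(1791/260) = 5 + 260/1791 = 9215/1791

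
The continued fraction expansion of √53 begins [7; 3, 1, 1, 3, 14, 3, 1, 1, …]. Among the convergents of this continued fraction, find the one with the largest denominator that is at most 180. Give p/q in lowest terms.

List convergents until the denominator exceeds the bound:
a_0 = 7: 7/1  (≤ bound)
a_1 = 3: 22/3  (≤ bound)
a_2 = 1: 29/4  (≤ bound)
a_3 = 1: 51/7  (≤ bound)
a_4 = 3: 182/25  (≤ bound)
a_5 = 14: 2599/357  (> 180, stop)

182/25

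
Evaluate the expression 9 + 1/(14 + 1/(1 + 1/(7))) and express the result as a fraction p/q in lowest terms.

1079/119

a_0 = 9: 9/1
a_1 = 14: 127/14
a_2 = 1: 136/15
a_3 = 7: 1079/119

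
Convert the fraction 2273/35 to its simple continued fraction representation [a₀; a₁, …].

[64; 1, 16, 2]

⌊2273/35⌋ = 64, remainder 33
⌊35/33⌋ = 1, remainder 2
⌊33/2⌋ = 16, remainder 1
⌊2/1⌋ = 2, remainder 0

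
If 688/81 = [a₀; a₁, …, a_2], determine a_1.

2

⌊688/81⌋ = 8, remainder 40
⌊81/40⌋ = 2, remainder 1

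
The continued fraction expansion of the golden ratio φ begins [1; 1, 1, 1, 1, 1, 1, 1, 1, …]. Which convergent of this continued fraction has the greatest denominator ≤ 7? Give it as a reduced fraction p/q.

8/5

a_0 = 1: 1/1  (≤ bound)
a_1 = 1: 2/1  (≤ bound)
a_2 = 1: 3/2  (≤ bound)
a_3 = 1: 5/3  (≤ bound)
a_4 = 1: 8/5  (≤ bound)
a_5 = 1: 13/8  (> 7, stop)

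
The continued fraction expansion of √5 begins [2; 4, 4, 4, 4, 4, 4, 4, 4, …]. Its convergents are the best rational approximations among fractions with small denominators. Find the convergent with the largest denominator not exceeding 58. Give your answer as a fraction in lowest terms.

38/17

a_0 = 2: 2/1  (≤ bound)
a_1 = 4: 9/4  (≤ bound)
a_2 = 4: 38/17  (≤ bound)
a_3 = 4: 161/72  (> 58, stop)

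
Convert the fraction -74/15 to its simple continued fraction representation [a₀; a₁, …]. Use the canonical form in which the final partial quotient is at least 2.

Repeatedly divide and take the remainder:
⌊-74/15⌋ = -5, remainder 1
⌊15/1⌋ = 15, remainder 0

[-5; 15]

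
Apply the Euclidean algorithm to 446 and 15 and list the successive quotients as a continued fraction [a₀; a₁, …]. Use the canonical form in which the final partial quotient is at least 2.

[29; 1, 2, 1, 3]

Apply division with remainder until the remainder is 0:
⌊446/15⌋ = 29, remainder 11
⌊15/11⌋ = 1, remainder 4
⌊11/4⌋ = 2, remainder 3
⌊4/3⌋ = 1, remainder 1
⌊3/1⌋ = 3, remainder 0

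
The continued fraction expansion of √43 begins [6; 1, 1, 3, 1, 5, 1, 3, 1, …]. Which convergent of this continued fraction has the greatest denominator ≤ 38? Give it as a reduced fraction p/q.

a_0 = 6: 6/1  (≤ bound)
a_1 = 1: 7/1  (≤ bound)
a_2 = 1: 13/2  (≤ bound)
a_3 = 3: 46/7  (≤ bound)
a_4 = 1: 59/9  (≤ bound)
a_5 = 5: 341/52  (> 38, stop)

59/9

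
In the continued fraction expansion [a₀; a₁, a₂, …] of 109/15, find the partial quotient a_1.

Apply division with remainder until the remainder is 0:
⌊109/15⌋ = 7, remainder 4
⌊15/4⌋ = 3, remainder 3

3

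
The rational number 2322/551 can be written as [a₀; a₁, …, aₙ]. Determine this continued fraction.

[4; 4, 1, 2, 39]

2322 = 4·551 + 118, so a_0 = 4
551 = 4·118 + 79, so a_1 = 4
118 = 1·79 + 39, so a_2 = 1
79 = 2·39 + 1, so a_3 = 2
39 = 39·1 + 0, so a_4 = 39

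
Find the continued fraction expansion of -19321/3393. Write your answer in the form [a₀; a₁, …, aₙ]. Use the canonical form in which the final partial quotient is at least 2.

[-6; 3, 3, 1, 2, 10, 9]

Repeatedly divide and take the remainder:
-19321 = -6·3393 + 1037, so a_0 = -6
3393 = 3·1037 + 282, so a_1 = 3
1037 = 3·282 + 191, so a_2 = 3
282 = 1·191 + 91, so a_3 = 1
191 = 2·91 + 9, so a_4 = 2
91 = 10·9 + 1, so a_5 = 10
9 = 9·1 + 0, so a_6 = 9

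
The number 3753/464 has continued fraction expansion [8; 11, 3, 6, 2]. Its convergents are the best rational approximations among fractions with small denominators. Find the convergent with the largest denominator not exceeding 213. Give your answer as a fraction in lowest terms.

a_0 = 8: 8/1  (≤ bound)
a_1 = 11: 89/11  (≤ bound)
a_2 = 3: 275/34  (≤ bound)
a_3 = 6: 1739/215  (> 213, stop)

275/34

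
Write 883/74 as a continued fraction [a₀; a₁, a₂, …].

Run the Euclidean algorithm, recording each quotient:
⌊883/74⌋ = 11, remainder 69
⌊74/69⌋ = 1, remainder 5
⌊69/5⌋ = 13, remainder 4
⌊5/4⌋ = 1, remainder 1
⌊4/1⌋ = 4, remainder 0

[11; 1, 13, 1, 4]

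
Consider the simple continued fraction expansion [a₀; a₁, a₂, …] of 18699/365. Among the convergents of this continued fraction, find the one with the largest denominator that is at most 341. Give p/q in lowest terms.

a_0 = 51: 51/1  (≤ bound)
a_1 = 4: 205/4  (≤ bound)
a_2 = 2: 461/9  (≤ bound)
a_3 = 1: 666/13  (≤ bound)
a_4 = 8: 5789/113  (≤ bound)
a_5 = 1: 6455/126  (≤ bound)
a_6 = 2: 18699/365  (> 341, stop)

6455/126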